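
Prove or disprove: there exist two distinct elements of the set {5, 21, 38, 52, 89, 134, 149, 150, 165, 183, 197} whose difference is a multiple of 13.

No such pair exists.

Two integers differ by a multiple of 13 exactly when they have the same residue mod 13. The residues are 5↦5, 21↦8, 38↦12, 52↦0, 89↦11, 134↦4, 149↦6, 150↦7, 165↦9, 183↦1, 197↦2.
All 11 residues are distinct, so no two elements differ by a multiple of 13.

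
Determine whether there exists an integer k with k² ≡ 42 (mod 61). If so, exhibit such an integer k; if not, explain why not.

k = 15 works: 15² = 225, and 225 − 42 = 183 = 3·61.

k = 15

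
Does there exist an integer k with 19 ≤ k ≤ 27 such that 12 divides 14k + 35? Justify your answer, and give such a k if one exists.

No, no such integer k in that range exists.

The values of 14k + 35 for k = 19, 20, …, 27 are 301, 315, 329, 343, 357, 371, 385, 399, 413; reduced mod 12 these are 1, 3, 5, 7, 9, 11, 1, 3, 5.
None is 0, so 12 never divides 14k + 35 on this range.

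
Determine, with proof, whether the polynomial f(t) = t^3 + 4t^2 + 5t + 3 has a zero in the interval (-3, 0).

Yes, f has a root in the interval.

f(-3) = -3 and f(0) = 3, which have opposite signs.
As a polynomial, f is continuous on every closed interval.
By the Intermediate Value Theorem f must vanish at some point of (-3, 0).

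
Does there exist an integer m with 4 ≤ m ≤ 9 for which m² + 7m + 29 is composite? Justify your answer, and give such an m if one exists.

The values for m = 4, 5, …, 9 are 73, 89, 107, 127, 149, 173, and each of these is prime.
So no value in the range makes the expression composite.

There is no such integer m in that range.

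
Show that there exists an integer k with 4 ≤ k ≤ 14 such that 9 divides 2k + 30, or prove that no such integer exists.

k = 12

At k = 12 we get 2·12 + 30 = 54, and 54 = 9·6.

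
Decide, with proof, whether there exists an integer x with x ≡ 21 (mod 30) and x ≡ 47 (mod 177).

No, no such integer exists.

Reduce both congruences modulo 3, which divides 30 and 177: they say x ≡ 21 (mod 3) and x ≡ 47 (mod 3).
But 21 mod 3 = 0 while 47 mod 3 = 2, a contradiction.
Therefore no such x exists.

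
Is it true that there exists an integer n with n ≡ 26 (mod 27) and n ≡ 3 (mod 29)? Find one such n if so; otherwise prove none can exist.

n = 728

gcd(27, 29) = 1, so the Chinese Remainder Theorem guarantees exactly one residue class mod 783 satisfying both.
Write n = 26 + 27t and require 26 + 27t ≡ 3 (mod 29), i.e. 27t ≡ 6 (mod 29).
Invert 27 mod 29 by the Euclidean algorithm: 29 = 1·27 + 2, 27 = 13·2 + 1, 2 = 2·1 + 0; back-substituting, 1 = 27 − 13·2 = 27 − 13·(29 − 1·27) = −13·29 + 14·27. Hence 27·14 ≡ 1, so 27⁻¹ ≡ 14 (mod 29).
Therefore t ≡ 14·6 = 84 ≡ 26 (mod 29).
With t = 26: n = 26 + 27·26 = 728.
Indeed 728 ≡ 26 (mod 27) and 728 ≡ 3 (mod 29).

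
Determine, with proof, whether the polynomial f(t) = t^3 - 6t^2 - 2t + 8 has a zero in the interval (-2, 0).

f(-2) = -20 and f(0) = 8, which have opposite signs.
Since f is a polynomial it is continuous on [-2, 0].
By the Intermediate Value Theorem, f takes the value 0 somewhere in the open interval.

Such a root exists.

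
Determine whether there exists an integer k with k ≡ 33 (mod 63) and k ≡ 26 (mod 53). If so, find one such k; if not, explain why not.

k = 2994

Since 63 and 53 share no common factor, CRT says the pair of congruences has a solution (unique mod 3339).
Any solution of the first congruence is k = 33 + 63t; substituting into the second, 63t ≡ 26 − 33 ≡ 46 (mod 53).
63 ≡ 10 (mod 53), so this reads 10t ≡ 46 (mod 53). Note 10·16 = 160 ≡ 1 (mod 53) (as 160 − 1 = 3·53), so 10⁻¹ ≡ 16.
Multiplying by 16: t ≡ 16·46 = 736 ≡ 47 (mod 53).
Taking t = 47 gives k = 33 + 63·47 = 2994.
Check: 2994 mod 63 = 33, 2994 mod 53 = 26. ✓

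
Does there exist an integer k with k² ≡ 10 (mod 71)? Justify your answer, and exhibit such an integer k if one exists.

Take k = 9. Then 9² = 81 = 1·71 + 10, so 9² ≡ 10 (mod 71).

k = 9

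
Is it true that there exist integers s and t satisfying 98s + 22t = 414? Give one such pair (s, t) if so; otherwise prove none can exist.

s = 4, t = 1

Since gcd(98, 22) = 2 and 414 = 2·207, Bézout's identity guarantees a solution.
Dividing through by 2 reduces the equation to 49s + 11t = 207.
Run the Euclidean algorithm on 49 and 11: 49 = 4·11 + 5, 11 = 2·5 + 1, 5 = 5·1 + 0.
Unwinding: 1 = 11 − 2·5 = 11 − 2·(49 − 4·11) = −2·49 + 9·11, i.e. 49·(-2) + 11·9 = 1.
Scaling by 207 gives the particular solution (s, t) = (-414, 1863).
Adding 38·11 to s and subtracting 38·49 from t gives the tidier solution (4, 1).
Indeed 98·4 + 22·1 = 392 + 22 = 414.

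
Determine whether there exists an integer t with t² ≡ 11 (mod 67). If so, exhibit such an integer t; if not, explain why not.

There is no such integer.

67 is prime, so by Euler's criterion 11 is a square mod 67 iff 11^((67−1)/2) = 11^33 ≡ 1 (mod 67).
Repeated squaring mod 67: 11^2 = 121 ≡ 54; 11^4 ≡ 54² = 2916 ≡ 35; 11^8 ≡ 35² = 1225 ≡ 19; 11^16 ≡ 19² = 361 ≡ 26; 11^32 ≡ 26² = 676 ≡ 6.
Since 33 = 32 + 1, 11^33 ≡ 6 · 11; multiplying out mod 67: 6·11 = 66 ≡ 66. Thus 11^33 ≡ 66 ≡ −1 (mod 67).
The value −1 means 11 is a non-residue modulo 67, so t² ≡ 11 (mod 67) is impossible.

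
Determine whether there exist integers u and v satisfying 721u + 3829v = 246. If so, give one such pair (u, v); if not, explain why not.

gcd(721, 3829) = 7, so every integer of the form 721u + 3829v is a multiple of 7.
But 246 is not a multiple of 7 (it leaves remainder 1).
Therefore 721u + 3829v = 246 has no solution in integers.

No, no such integers exist.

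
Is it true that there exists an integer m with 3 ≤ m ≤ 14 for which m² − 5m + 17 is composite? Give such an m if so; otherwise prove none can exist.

At m = 14: 14² − 5·14 + 17 = 143 = 11·13, which is composite.

m = 14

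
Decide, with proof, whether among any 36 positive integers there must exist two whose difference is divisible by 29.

Each integer lies in one of the 29 residue classes modulo 29.
Placing 36 integers into 29 classes, some class receives at least two — say a and b.
Their difference a − b is then a multiple of 29.

True.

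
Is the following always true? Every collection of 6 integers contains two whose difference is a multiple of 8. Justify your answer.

No; for instance {18, 19, 20, 21, 22, 23} is a counterexample.

Take the 6 consecutive integers 18, 19, …, 23: their residues mod 8 are all distinct because 6 ≤ 8.
No two share a residue, so no pair has difference divisible by 8; the claim fails for this set.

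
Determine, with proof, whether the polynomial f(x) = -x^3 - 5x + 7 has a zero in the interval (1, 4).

f(1) = 1 and f(4) = -77, which have opposite signs.
f is continuous everywhere (it is a polynomial), in particular on [1, 4].
By the Intermediate Value Theorem f must vanish at some point of (1, 4).

Such a root exists.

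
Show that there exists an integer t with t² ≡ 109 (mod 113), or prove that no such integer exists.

t = 83 works: 83² = 6889, and 6889 − 109 = 6780 = 60·113.

t = 83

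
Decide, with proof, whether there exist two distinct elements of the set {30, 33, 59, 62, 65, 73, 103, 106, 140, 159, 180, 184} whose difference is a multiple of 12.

There is no such pair.

Residues mod 12: 30↦6, 33↦9, 59↦11, 62↦2, 65↦5, 73↦1, 103↦7, 106↦10, 140↦8, 159↦3, 180↦0, 184↦4.
These 12 residues are pairwise different, hence no difference of two elements is divisible by 12.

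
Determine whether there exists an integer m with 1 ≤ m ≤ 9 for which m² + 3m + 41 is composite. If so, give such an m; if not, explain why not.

At m = 4: 4² + 3·4 + 41 = 69 = 3·23, which is composite.

m = 4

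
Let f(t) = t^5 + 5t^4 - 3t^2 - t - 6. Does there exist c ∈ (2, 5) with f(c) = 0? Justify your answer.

The endpoint values f(2) = 92 and f(5) = 6164 are both positive. Claim: f(t) > 0 for every t in (2, 5).
Shift to the endpoint 2: with t = 2 + u (0 < u < 3), one computes f(2 + u) = u^5 + 15u^4 + 80u^3 + 197u^2 + 227u + 92.
All 6 nonzero coefficients of this polynomial in u are positive; hence for u > 0 the value is a sum of positive terms (the constant 92 among them).
Therefore f(t) > 0 throughout (2, 5), and f has no zero there.

No such root exists.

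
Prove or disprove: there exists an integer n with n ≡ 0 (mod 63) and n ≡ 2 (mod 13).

The moduli 63 and 13 are coprime, so by the Chinese Remainder Theorem a unique solution modulo 819 exists.
Any solution of the first congruence is n = 0 + 63t; substituting into the second, 63t ≡ 2 − 0 ≡ 2 (mod 13).
63 ≡ 11 (mod 13), so this reads 11t ≡ 2 (mod 13). To invert 11 modulo 13: 13 = 1·11 + 2, 11 = 5·2 + 1, 2 = 2·1 + 0, and unwinding, 1 = 11 − 5·2 = 11 − 5·(13 − 1·11) = −5·13 + 6·11. Thus 11⁻¹ ≡ 6 (mod 13).
Multiplying by 6: t ≡ 6·2 = 12 (mod 13).
Taking t = 12 gives n = 0 + 63·12 = 756.
Check: 756 mod 63 = 0, 756 mod 13 = 2. ✓

n = 756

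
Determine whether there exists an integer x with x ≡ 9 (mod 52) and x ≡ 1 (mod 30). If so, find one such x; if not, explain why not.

Here gcd(52, 30) = 2, and both 9 and 1 leave remainder 1 mod 2, so the system is consistent.
The integers ≡ 9 (mod 52) are 9, 61, …; their remainders mod 30 are 9, 1, so x = 61 is the first that is ≡ 1 (mod 30).
Verify: 61 = 1·52 + 9 and 61 = 2·30 + 1. ✓

x = 61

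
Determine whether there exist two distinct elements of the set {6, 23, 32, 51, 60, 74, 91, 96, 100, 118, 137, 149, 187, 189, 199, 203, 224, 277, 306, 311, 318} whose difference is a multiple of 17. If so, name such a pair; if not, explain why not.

Yes: 6 and 23.

Reduce each element mod 17: 6↦6, 23↦6, 32↦15, 51↦0, 60↦9, 74↦6, 91↦6, 96↦11, 100↦15, 118↦16, 137↦1, 149↦13, 187↦0, 189↦2, 199↦12, 203↦16, 224↦3, 277↦5, 306↦0, 311↦5, 318↦12. The residue 6 repeats (at 6 and 23), and 23 − 6 = 17 = 1·17.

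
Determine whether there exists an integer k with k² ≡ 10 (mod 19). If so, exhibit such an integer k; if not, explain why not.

No such integer exists.

Since (19 − k)² ≡ k² (mod 19), it suffices to square k = 0, 1, …, 9: the residues are 0, 1, 4, 9, 16, 6, 17, 11, 7, 5.
So the quadratic residues mod 19 are {0, 1, 4, 5, 6, 7, 9, 11, 16, 17}, and 10 is not among them.
Therefore k² ≡ 10 (mod 19) has no solution.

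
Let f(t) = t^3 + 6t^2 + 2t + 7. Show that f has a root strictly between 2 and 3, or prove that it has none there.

f has no root in that interval.

f(2) = 43 and f(3) = 94, both positive, so a sign-change argument is unavailable; we show f keeps this sign on the whole interval.
Shift to the endpoint 2: with t = 2 + u (0 < u < 1), one computes f(2 + u) = u^3 + 12u^2 + 38u + 43.
The nonzero coefficients here are all positive, so for u > 0 every term is positive (or zero), and the constant term 43 is strictly positive.
So f is strictly positive on (2, 3); no root exists in the interval.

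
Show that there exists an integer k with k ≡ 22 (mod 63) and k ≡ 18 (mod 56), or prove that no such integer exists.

gcd(63, 56) = 7. If k ≡ 22 (mod 63) and k ≡ 18 (mod 56), then k ≡ 22 (mod 7) and k ≡ 18 (mod 7).
However 22 ≡ 1 and 18 ≡ 4 (mod 7), and 1 ≠ 4.
Therefore no such k exists.

No such integer exists.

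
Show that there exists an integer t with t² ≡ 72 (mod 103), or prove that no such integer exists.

Take t = 81. Then 81² = 6561 = 63·103 + 72, so 81² ≡ 72 (mod 103).

t = 81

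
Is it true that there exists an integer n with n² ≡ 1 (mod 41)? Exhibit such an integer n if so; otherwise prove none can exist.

n = 40 works: 40² = 1600, and 1600 − 1 = 1599 = 39·41.

n = 40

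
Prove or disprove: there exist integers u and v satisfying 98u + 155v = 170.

u = 65, v = -40

98 and 155 are coprime, so 98u + 155v ranges over all of ℤ.
Run the Euclidean algorithm on 155 and 98: 155 = 1·98 + 57, 98 = 1·57 + 41, 57 = 1·41 + 16, 41 = 2·16 + 9, 16 = 1·9 + 7, 9 = 1·7 + 2, 7 = 3·2 + 1, 2 = 2·1 + 0.
Back-substituting, 1 = 7 − 3·2 = 7 − 3·(9 − 1·7) = −3·9 + 4·7 = −3·9 + 4·(16 − 1·9) = 4·16 − 7·9 = 4·16 − 7·(41 − 2·16) = −7·41 + 18·16 = −7·41 + 18·(57 − 1·41) = 18·57 − 25·41 = 18·57 − 25·(98 − 1·57) = −25·98 + 43·57 = −25·98 + 43·(155 − 1·98) = 43·155 − 68·98; that is, 98·(-68) + 155·43 = 1.
Scaling by 170 gives the particular solution (u, v) = (-11560, 7310).
The general solution is u = -11560 + 155k, v = 7310 − 98k; taking k = 75 gives the smaller pair u = 65, v = -40.
Check: 98·65 + 155·(-40) = 6370 − 6200 = 170. ✓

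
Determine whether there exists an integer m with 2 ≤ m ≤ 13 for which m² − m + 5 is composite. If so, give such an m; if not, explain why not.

m = 13

At m = 13: 13² − 13 + 5 = 161 = 7·23, which is composite.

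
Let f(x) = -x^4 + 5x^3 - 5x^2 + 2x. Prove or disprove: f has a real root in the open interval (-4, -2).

The endpoint values f(-4) = -664 and f(-2) = -80 are both negative. Claim: f(x) < 0 for every x in (-4, -2).
Substitute x = -2 − u, where 0 < u < 2 on the interval. Expanding, f(-2 − u) = -u^4 - 13u^3 - 59u^2 - 114u - 80.
The nonzero coefficients here are all negative, so for u > 0 every term is negative (or zero), and the constant term -80 is strictly negative.
Therefore f(x) < 0 throughout (-4, -2), and f has no zero there.

No such root exists.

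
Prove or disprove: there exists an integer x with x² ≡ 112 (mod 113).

x = 98 works: 98² = 9604, and 9604 − 112 = 9492 = 84·113.

x = 98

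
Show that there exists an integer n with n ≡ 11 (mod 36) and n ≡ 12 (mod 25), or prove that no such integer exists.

The moduli 36 and 25 are coprime, so by the Chinese Remainder Theorem a unique solution modulo 900 exists.
Any solution of the first congruence is n = 11 + 36t; substituting into the second, 36t ≡ 12 − 11 ≡ 1 (mod 25).
36 ≡ 11 (mod 25), so this reads 11t ≡ 1 (mod 25). Note 11·16 = 176 ≡ 1 (mod 25) (as 176 − 1 = 7·25), so 11⁻¹ ≡ 16.
Therefore t ≡ 16·1 = 16 (mod 25).
Taking t = 16 gives n = 11 + 36·16 = 587.
Check: 587 mod 36 = 11, 587 mod 25 = 12. ✓

n = 587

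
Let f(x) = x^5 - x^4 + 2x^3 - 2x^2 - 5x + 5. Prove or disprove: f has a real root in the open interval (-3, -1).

f(-3) = -376 and f(-1) = 4, which have opposite signs.
As a polynomial, f is continuous on every closed interval.
By the Intermediate Value Theorem, f takes the value 0 somewhere in the open interval.

Such a root exists.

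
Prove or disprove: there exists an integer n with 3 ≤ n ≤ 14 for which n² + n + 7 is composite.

At n = 14: 14² + 14 + 7 = 217 = 7·31, which is composite.

n = 14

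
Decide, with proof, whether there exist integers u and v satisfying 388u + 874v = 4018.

u = 355, v = -153

gcd(388, 874) = 2, and 2 divides 4018, so integer solutions exist.
Dividing through by 2 reduces the equation to 194u + 437v = 2009.
Dividing repeatedly: 437 = 2·194 + 49, 194 = 3·49 + 47, 49 = 1·47 + 2, 47 = 23·2 + 1, 2 = 2·1 + 0.
Unwinding: 1 = 47 − 23·2 = 47 − 23·(49 − 1·47) = −23·49 + 24·47 = −23·49 + 24·(194 − 3·49) = 24·194 − 95·49 = 24·194 − 95·(437 − 2·194) = −95·437 + 214·194, i.e. 194·214 + 437·(-95) = 1.
Scaling by 2009 gives the particular solution (u, v) = (429926, -190855).
Shifting by a multiple of (437, −194) keeps it a solution: u = 429926 − 983·437 = 355, v = -190855 + 983·194 = -153.
Check: 388·355 + 874·(-153) = 137740 − 133722 = 4018. ✓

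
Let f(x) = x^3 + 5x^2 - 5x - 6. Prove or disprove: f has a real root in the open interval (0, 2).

f(0) = -6 and f(2) = 12, which have opposite signs.
As a polynomial, f is continuous on every closed interval.
By the Intermediate Value Theorem, f takes the value 0 somewhere in the open interval.

Such a root exists.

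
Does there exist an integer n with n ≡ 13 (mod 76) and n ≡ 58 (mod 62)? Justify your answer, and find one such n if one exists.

gcd(76, 62) = 2. If n ≡ 13 (mod 76) and n ≡ 58 (mod 62), then n ≡ 13 (mod 2) and n ≡ 58 (mod 2).
However 13 ≡ 1 and 58 ≡ 0 (mod 2), and 1 ≠ 0.
So no integer satisfies both congruences.

No, no such integer exists.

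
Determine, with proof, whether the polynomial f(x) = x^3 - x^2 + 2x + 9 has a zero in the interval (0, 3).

Evaluate at the endpoints: f(0) = 9, f(3) = 33 — same sign (positive).
f'(x) = 3x^2 - 2x + 2 has discriminant (-2)² − 4·3·2 = -20 < 0, so f' has no real roots and is positive for every real x.
Hence f is strictly increasing on ℝ, and in particular on [0, 3]. A strictly monotone function with same-sign endpoint values stays positive on the whole interval, so f has no zero in (0, 3).

No.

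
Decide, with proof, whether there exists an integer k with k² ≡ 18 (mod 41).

k = 10 works: 10² = 100, and 100 − 18 = 82 = 2·41.

k = 10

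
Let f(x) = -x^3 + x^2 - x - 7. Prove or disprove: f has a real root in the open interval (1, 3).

Evaluate at the endpoints: f(1) = -8, f(3) = -28 — same sign (negative).
The derivative f'(x) = -3x^2 + 2x - 1 is a quadratic with discriminant 2² − 4·(-3)·(-1) = -8 < 0; it never vanishes, so it is always negative (sign of the leading coefficient).
So f is strictly decreasing; between 1 and 3 its values lie between f(1) = -8 and f(3) = -28, all negative. Therefore f has no root in (1, 3).

No such root exists.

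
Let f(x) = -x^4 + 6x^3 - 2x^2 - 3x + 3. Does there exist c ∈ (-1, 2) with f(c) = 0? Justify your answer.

Yes, f has a root in the interval.

f(-1) = -3 and f(2) = 21, which have opposite signs.
As a polynomial, f is continuous on every closed interval.
The Intermediate Value Theorem then guarantees some c ∈ (-1, 2) with f(c) = 0.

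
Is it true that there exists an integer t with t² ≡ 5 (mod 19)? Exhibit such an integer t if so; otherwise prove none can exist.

t = 9

t = 9 works: 9² = 81, and 81 − 5 = 76 = 4·19.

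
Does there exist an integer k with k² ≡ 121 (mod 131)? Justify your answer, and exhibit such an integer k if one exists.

Take k = 120. Then 120² = 14400 = 109·131 + 121, so 120² ≡ 121 (mod 131).

k = 120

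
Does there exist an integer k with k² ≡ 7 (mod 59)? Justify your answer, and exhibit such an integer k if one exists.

k = 40

Take k = 40. Then 40² = 1600 = 27·59 + 7, so 40² ≡ 7 (mod 59).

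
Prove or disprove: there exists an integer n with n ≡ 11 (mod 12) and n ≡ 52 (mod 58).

gcd(12, 58) = 2. If n ≡ 11 (mod 12) and n ≡ 52 (mod 58), then n ≡ 11 (mod 2) and n ≡ 52 (mod 2).
But 11 mod 2 = 1 while 52 mod 2 = 0, a contradiction.
Hence the system has no solution.

No such integer exists.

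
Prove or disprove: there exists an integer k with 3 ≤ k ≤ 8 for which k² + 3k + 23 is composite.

At k = 7: 7² + 3·7 + 23 = 93 = 3·31, which is composite.

k = 7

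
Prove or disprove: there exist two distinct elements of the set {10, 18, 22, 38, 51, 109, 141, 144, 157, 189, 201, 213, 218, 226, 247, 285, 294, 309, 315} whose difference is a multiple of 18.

Both 10 and 226 leave remainder 10 on division by 18; their difference 216 = 12·18 is a multiple of 18.

10 and 226 are such a pair.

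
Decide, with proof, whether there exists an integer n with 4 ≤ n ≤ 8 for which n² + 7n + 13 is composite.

n = 6

At n = 6: 6² + 7·6 + 13 = 91 = 7·13, which is composite.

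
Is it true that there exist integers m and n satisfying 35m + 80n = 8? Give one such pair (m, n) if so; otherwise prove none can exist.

No such integers exist.

Both 35 and 80 are divisible by gcd(35, 80) = 5, hence so is any combination 35m + 80n.
But 8 = 5·1 + 3, so 5 ∤ 8.
Hence no integers m, n satisfy the equation.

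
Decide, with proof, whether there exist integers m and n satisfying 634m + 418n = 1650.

m = 176, n = -263

Every value of 634m + 418n is a multiple of gcd(634, 418) = 2; since 2 ∣ 1650, solutions exist.
Dividing through by 2 reduces the equation to 317m + 209n = 825.
Run the Euclidean algorithm on 317 and 209: 317 = 1·209 + 108, 209 = 1·108 + 101, 108 = 1·101 + 7, 101 = 14·7 + 3, 7 = 2·3 + 1, 3 = 3·1 + 0.
Back-substituting, 1 = 7 − 2·3 = 7 − 2·(101 − 14·7) = −2·101 + 29·7 = −2·101 + 29·(108 − 1·101) = 29·108 − 31·101 = 29·108 − 31·(209 − 1·108) = −31·209 + 60·108 = −31·209 + 60·(317 − 1·209) = 60·317 − 91·209; that is, 317·60 + 209·(-91) = 1.
Times 825: 317·49500 + 209·(-75075) = 825, so (49500, -75075) solves it.
The general solution is m = 49500 + 209k, n = -75075 − 317k; taking k = -236 gives the smaller pair m = 176, n = -263.
Indeed 634·176 + 418·(-263) = 111584 − 109934 = 1650.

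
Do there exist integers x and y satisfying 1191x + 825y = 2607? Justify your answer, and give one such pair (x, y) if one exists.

gcd(1191, 825) = 3, and 3 divides 2607, so integer solutions exist.
Dividing through by 3 reduces the equation to 397x + 275y = 869.
Dividing repeatedly: 397 = 1·275 + 122, 275 = 2·122 + 31, 122 = 3·31 + 29, 31 = 1·29 + 2, 29 = 14·2 + 1, 2 = 2·1 + 0.
Unwinding: 1 = 29 − 14·2 = 29 − 14·(31 − 1·29) = −14·31 + 15·29 = −14·31 + 15·(122 − 3·31) = 15·122 − 59·31 = 15·122 − 59·(275 − 2·122) = −59·275 + 133·122 = −59·275 + 133·(397 − 1·275) = 133·397 − 192·275, i.e. 397·133 + 275·(-192) = 1.
Scaling by 869 gives the particular solution (x, y) = (115577, -166848).
Subtracting 420·275 from x and adding 420·397 to y gives the tidier solution (77, -108).
Indeed 1191·77 + 825·(-108) = 91707 − 89100 = 2607.

x = 77, y = -108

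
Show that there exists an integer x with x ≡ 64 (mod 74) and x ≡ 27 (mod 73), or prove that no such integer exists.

x = 2728

gcd(74, 73) = 1, so the Chinese Remainder Theorem guarantees exactly one residue class mod 5402 satisfying both.
Any solution of the first congruence is x = 64 + 74t; substituting into the second, 74t ≡ 27 − 64 ≡ 36 (mod 73).
74 ≡ 1 (mod 73), so this reads 1t ≡ 36 (mod 73). So t ≡ 36 (mod 73).
Taking t = 36 gives x = 64 + 74·36 = 2728.
Indeed 2728 ≡ 64 (mod 74) and 2728 ≡ 27 (mod 73).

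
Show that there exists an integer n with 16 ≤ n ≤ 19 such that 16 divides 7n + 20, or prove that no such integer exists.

At n = 16, 7·16 + 20 = 132 ≡ 4 (mod 16), and each step in n adds 7, giving residues 4, 11, 2, 9 for n = 16, 17, 18, 19.
None is 0, so 16 never divides 7n + 20 on this range.

No, no such integer n in that range exists.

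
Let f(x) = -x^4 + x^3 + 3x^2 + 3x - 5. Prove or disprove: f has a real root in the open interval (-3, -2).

f has no root in that interval.

f(-3) = -95 and f(-2) = -23, both negative, so a sign-change argument is unavailable; we show f keeps this sign on the whole interval.
Shift to the endpoint -2: with x = -2 − u (0 < u < 1), one computes f(-2 − u) = -u^4 - 9u^3 - 27u^2 - 35u - 23.
All 5 nonzero coefficients of this polynomial in u are negative; hence for u > 0 the value is a sum of negative terms (the constant -23 among them).
So f is strictly negative on (-3, -2); no root exists in the interval.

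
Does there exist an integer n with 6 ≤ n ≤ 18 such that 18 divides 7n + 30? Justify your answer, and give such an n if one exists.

Try n = 6: 7·6 + 30 = 72 = 4·18, which is divisible by 18.

n = 6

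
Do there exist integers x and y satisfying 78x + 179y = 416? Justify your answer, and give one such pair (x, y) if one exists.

x = 65, y = -26

Since gcd(78, 179) = 1, every integer is an integer combination of 78 and 179.
Run the Euclidean algorithm on 179 and 78: 179 = 2·78 + 23, 78 = 3·23 + 9, 23 = 2·9 + 5, 9 = 1·5 + 4, 5 = 1·4 + 1, 4 = 4·1 + 0.
Back-substituting, 1 = 5 − 1·4 = 5 − (9 − 1·5) = −9 + 2·5 = −9 + 2·(23 − 2·9) = 2·23 − 5·9 = 2·23 − 5·(78 − 3·23) = −5·78 + 17·23 = −5·78 + 17·(179 − 2·78) = 17·179 − 39·78; that is, 78·(-39) + 179·17 = 1.
Scaling by 416 gives the particular solution (x, y) = (-16224, 7072).
The general solution is x = -16224 + 179k, y = 7072 − 78k; taking k = 91 gives the smaller pair x = 65, y = -26.
Check: 78·65 + 179·(-26) = 5070 − 4654 = 416. ✓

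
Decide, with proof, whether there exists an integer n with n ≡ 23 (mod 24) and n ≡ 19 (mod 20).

Here gcd(24, 20) = 4, and both 23 and 19 leave remainder 3 mod 4, so the system is consistent.
List candidates n ≡ 23 (mod 24): 23, 47, 71, 95, 119. Modulo 20 these are 3, 7, 11, 15, 19; 119 gives 19 as required.
Check: 119 mod 24 = 23, 119 mod 20 = 19. ✓

n = 119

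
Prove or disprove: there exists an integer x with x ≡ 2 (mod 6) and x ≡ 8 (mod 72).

Here gcd(6, 72) = 6, and both 2 and 8 leave remainder 2 mod 6, so the system is consistent.
The integers ≡ 2 (mod 6) are 2, 8, …; their remainders mod 72 are 2, 8, so x = 8 is the first that is ≡ 8 (mod 72).
Check: 8 mod 6 = 2, 8 mod 72 = 8. ✓

x = 8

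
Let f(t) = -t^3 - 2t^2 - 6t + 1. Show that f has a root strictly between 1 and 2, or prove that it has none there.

Evaluate at the endpoints: f(1) = -8, f(2) = -27 — same sign (negative).
f'(t) = -3t^2 - 4t - 6 has discriminant (-4)² − 4·(-3)·(-6) = -56 < 0, so f' has no real roots and is negative for every real t.
Hence f is strictly decreasing on ℝ, and in particular on [1, 2]. A strictly monotone function with same-sign endpoint values stays negative on the whole interval, so f has no zero in (1, 2).

f has no root in that interval.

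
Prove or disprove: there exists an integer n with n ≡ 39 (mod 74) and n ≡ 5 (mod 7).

n = 187

The moduli 74 and 7 are coprime, so by the Chinese Remainder Theorem a unique solution modulo 518 exists.
Write n = 39 + 74t and require 39 + 74t ≡ 5 (mod 7), i.e. 74t ≡ 1 (mod 7).
74 ≡ 4 (mod 7), so this reads 4t ≡ 1 (mod 7). Invert 4 mod 7 by the Euclidean algorithm: 7 = 1·4 + 3, 4 = 1·3 + 1, 3 = 3·1 + 0; back-substituting, 1 = 4 − 1·3 = 4 − (7 − 1·4) = −7 + 2·4. Hence 4·2 ≡ 1, so 4⁻¹ ≡ 2 (mod 7).
Therefore t ≡ 2·1 = 2 (mod 7).
With t = 2: n = 39 + 74·2 = 187.
Indeed 187 ≡ 39 (mod 74) and 187 ≡ 5 (mod 7).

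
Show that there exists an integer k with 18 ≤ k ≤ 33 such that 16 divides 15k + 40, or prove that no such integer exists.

For k = 18, 19, …, 23 the values 310, 325, 340, 355, 370, 385 are not multiples of 16. Try k = 24: 15·24 + 40 = 400 = 25·16, which is divisible by 16.

k = 24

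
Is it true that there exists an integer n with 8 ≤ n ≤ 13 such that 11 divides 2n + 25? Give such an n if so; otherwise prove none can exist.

No, no such integer n in that range exists.

For n = 8, 9, …, 13 the values of 2n + 25 modulo 11 are 8, 10, 1, 3, 5, 7 respectively.
The residue 0 does not occur, so no n in [8, 13] makes 2n + 25 a multiple of 11.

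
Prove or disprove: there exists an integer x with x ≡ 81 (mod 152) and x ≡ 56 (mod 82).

No such integer exists.

Reduce both congruences modulo 2, which divides 152 and 82: they say x ≡ 81 (mod 2) and x ≡ 56 (mod 2).
However 81 ≡ 1 and 56 ≡ 0 (mod 2), and 1 ≠ 0.
So no integer satisfies both congruences.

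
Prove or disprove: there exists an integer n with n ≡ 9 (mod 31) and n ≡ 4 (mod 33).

gcd(31, 33) = 1, so the Chinese Remainder Theorem guarantees exactly one residue class mod 1023 satisfying both.
Any solution of the first congruence is n = 9 + 31t; substituting into the second, 31t ≡ 4 − 9 ≡ 28 (mod 33).
Note 31·16 = 496 ≡ 1 (mod 33) (as 496 − 1 = 15·33), so 31⁻¹ ≡ 16.
Therefore t ≡ 16·28 = 448 ≡ 19 (mod 33).
With t = 19: n = 9 + 31·19 = 598.
Check: 598 mod 31 = 9, 598 mod 33 = 4. ✓

n = 598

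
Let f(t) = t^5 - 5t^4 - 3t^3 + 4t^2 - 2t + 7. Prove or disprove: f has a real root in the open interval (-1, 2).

f(-1) = 10 and f(2) = -53, which have opposite signs.
As a polynomial, f is continuous on every closed interval.
By the Intermediate Value Theorem f must vanish at some point of (-1, 2).

Yes, f has a root in the interval.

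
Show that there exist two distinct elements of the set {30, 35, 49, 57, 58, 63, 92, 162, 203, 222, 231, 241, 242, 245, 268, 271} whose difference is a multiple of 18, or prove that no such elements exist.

Two integers differ by a multiple of 18 exactly when they have the same residue mod 18. The residues are 30↦12, 35↦17, 49↦13, 57↦3, 58↦4, 63↦9, 92↦2, 162↦0, 203↦5, 222↦6, 231↦15, 241↦7, 242↦8, 245↦11, 268↦16, 271↦1.
These 16 residues are pairwise different, hence no difference of two elements is divisible by 18.

There is no such pair.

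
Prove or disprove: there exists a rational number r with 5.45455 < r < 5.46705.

r = 71/13

Scale by 13: the interval becomes (70.90915, 71.07165), which contains the integer 71.
Hence 71/13 is a rational number with 5.45455 < 71/13 < 5.46705.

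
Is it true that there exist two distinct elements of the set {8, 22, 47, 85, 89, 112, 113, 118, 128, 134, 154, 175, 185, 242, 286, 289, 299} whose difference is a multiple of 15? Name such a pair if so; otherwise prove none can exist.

Both 8 and 113 leave remainder 8 on division by 15; their difference 105 = 7·15 is a multiple of 15.

8 and 113 are such a pair.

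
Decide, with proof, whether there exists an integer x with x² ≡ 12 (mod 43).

43 is prime, so by Euler's criterion 12 is a square mod 43 iff 12^((43−1)/2) = 12^21 ≡ 1 (mod 43).
Squaring successively (mod 43): 12^2 = 144 ≡ 15; 12^4 ≡ 15² = 225 ≡ 10; 12^8 ≡ 10² = 100 ≡ 14; 12^16 ≡ 14² = 196 ≡ 24.
Since 21 = 16 + 4 + 1, 12^21 ≡ 24 · 10 · 12; multiplying out mod 43: 24·10 = 240 ≡ 25, then 25·12 = 300 ≡ 42. Thus 12^21 ≡ 42 ≡ −1 (mod 43).
The value −1 means 12 is a non-residue modulo 43, so x² ≡ 12 (mod 43) is impossible.

No such integer exists.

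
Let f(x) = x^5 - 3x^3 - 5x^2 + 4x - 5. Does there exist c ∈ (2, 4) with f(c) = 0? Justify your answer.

Such a root exists.

f(2) = -9 and f(4) = 763, which have opposite signs.
f is continuous everywhere (it is a polynomial), in particular on [2, 4].
So by the Intermediate Value Theorem there is a c strictly between 2 and 4 with f(c) = 0.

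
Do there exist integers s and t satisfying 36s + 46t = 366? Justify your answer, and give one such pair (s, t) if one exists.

s = 14, t = -3

Since gcd(36, 46) = 2 and 366 = 2·183, Bézout's identity guarantees a solution.
Dividing through by 2 reduces the equation to 18s + 23t = 183.
Run the Euclidean algorithm on 23 and 18: 23 = 1·18 + 5, 18 = 3·5 + 3, 5 = 1·3 + 2, 3 = 1·2 + 1, 2 = 2·1 + 0.
Back-substituting, 1 = 3 − 1·2 = 3 − (5 − 1·3) = −5 + 2·3 = −5 + 2·(18 − 3·5) = 2·18 − 7·5 = 2·18 − 7·(23 − 1·18) = −7·23 + 9·18; that is, 18·9 + 23·(-7) = 1.
Multiplying through by 183: s = 9·183 = 1647, t = (-7)·183 = -1281 is a solution.
Subtracting 71·23 from s and adding 71·18 to t gives the tidier solution (14, -3).
Indeed 36·14 + 46·(-3) = 504 − 138 = 366.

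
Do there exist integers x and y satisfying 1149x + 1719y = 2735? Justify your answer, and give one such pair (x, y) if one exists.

Both 1149 and 1719 are divisible by gcd(1149, 1719) = 3, hence so is any combination 1149x + 1719y.
But 2735 is not a multiple of 3 (it leaves remainder 2).
Hence no integers x, y satisfy the equation.

No such integers exist.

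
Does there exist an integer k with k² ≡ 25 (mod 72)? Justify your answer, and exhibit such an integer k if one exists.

k = 23 works: 23² = 529, and 529 − 25 = 504 = 7·72.

k = 23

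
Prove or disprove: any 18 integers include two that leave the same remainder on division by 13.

Yes.

Partition the integers by their residue mod 13; there are 13 classes.
With 18 integers and only 13 classes, the pigeonhole principle forces two of them, say a and b, into the same class.
So a and b have equal remainders mod 13, which is exactly what was to be shown.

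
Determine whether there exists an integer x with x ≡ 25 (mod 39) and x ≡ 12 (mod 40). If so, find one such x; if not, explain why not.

The moduli 39 and 40 are coprime, so by the Chinese Remainder Theorem a unique solution modulo 1560 exists.
Any solution of the first congruence is x = 25 + 39t; substituting into the second, 39t ≡ 12 − 25 ≡ 27 (mod 40).
Note 39·39 = 1521 ≡ 1 (mod 40) (as 1521 − 1 = 38·40), so 39⁻¹ ≡ 39.
Therefore t ≡ 39·27 = 1053 ≡ 13 (mod 40).
Taking t = 13 gives x = 25 + 39·13 = 532.
Check: 532 mod 39 = 25, 532 mod 40 = 12. ✓

x = 532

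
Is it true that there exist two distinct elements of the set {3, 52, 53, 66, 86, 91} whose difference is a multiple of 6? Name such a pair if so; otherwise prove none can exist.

Two integers differ by a multiple of 6 exactly when they have the same residue mod 6. The residues are 3↦3, 52↦4, 53↦5, 66↦0, 86↦2, 91↦1.
No residue repeats among the 6 elements, so no pair has difference ≡ 0 (mod 6).

No such pair exists.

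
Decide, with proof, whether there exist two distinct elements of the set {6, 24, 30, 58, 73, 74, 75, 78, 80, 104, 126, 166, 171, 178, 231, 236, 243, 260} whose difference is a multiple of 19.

No such pair exists.

Reduce each element modulo 19: 6↦6, 24↦5, 30↦11, 58↦1, 73↦16, 74↦17, 75↦18, 78↦2, 80↦4, 104↦9, 126↦12, 166↦14, 171↦0, 178↦7, 231↦3, 236↦8, 243↦15, 260↦13.
All 18 residues are distinct, so no two elements differ by a multiple of 19.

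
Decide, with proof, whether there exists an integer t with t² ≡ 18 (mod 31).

Take t = 24. Then 24² = 576 = 18·31 + 18, so 24² ≡ 18 (mod 31).

t = 24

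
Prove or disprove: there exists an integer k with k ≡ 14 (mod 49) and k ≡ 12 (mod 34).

gcd(49, 34) = 1, so the Chinese Remainder Theorem guarantees exactly one residue class mod 1666 satisfying both.
Write k = 14 + 49t and require 14 + 49t ≡ 12 (mod 34), i.e. 49t ≡ 32 (mod 34).
49 ≡ 15 (mod 34), so this reads 15t ≡ 32 (mod 34). To invert 15 modulo 34: 34 = 2·15 + 4, 15 = 3·4 + 3, 4 = 1·3 + 1, 3 = 3·1 + 0, and unwinding, 1 = 4 − 1·3 = 4 − (15 − 3·4) = −15 + 4·4 = −15 + 4·(34 − 2·15) = 4·34 − 9·15. Thus 15⁻¹ ≡ -9 ≡ 25 (mod 34).
Multiplying by 25: t ≡ 25·32 = 800 ≡ 18 (mod 34).
Taking t = 18 gives k = 14 + 49·18 = 896.
Check: 896 mod 49 = 14, 896 mod 34 = 12. ✓

k = 896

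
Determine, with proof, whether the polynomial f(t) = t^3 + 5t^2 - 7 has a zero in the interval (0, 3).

Such a root exists.

f(0) = -7 and f(3) = 65, which have opposite signs.
As a polynomial, f is continuous on every closed interval.
By the Intermediate Value Theorem, f takes the value 0 somewhere in the open interval.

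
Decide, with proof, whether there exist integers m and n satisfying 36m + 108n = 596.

gcd(36, 108) = 36, so every integer of the form 36m + 108n is a multiple of 36.
However 596 leaves remainder 20 on division by 36.
Therefore 36m + 108n = 596 has no solution in integers.

No, no such integers exist.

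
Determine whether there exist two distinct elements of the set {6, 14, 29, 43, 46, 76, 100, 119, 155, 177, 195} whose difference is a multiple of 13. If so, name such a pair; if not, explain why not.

No such pair exists.

Reduce each element modulo 13: 6↦6, 14↦1, 29↦3, 43↦4, 46↦7, 76↦11, 100↦9, 119↦2, 155↦12, 177↦8, 195↦0.
All 11 residues are distinct, so no two elements differ by a multiple of 13.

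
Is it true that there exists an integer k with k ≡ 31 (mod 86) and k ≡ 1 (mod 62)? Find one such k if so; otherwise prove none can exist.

k = 1923

The moduli are not coprime: gcd(86, 62) = 2. Compatibility requires 2 ∣ (1 − 31) = -30, which holds, so solutions exist.
Write k = 31 + 86t. Then 86t ≡ 1 − 31 ≡ 32 (mod 62); dividing through by 2 gives 43t ≡ 16 (mod 31).
43 ≡ 12 (mod 31), so this reads 12t ≡ 16 (mod 31). Note 12·13 = 156 ≡ 1 (mod 31) (as 156 − 1 = 5·31), so 12⁻¹ ≡ 13.
Therefore t ≡ 13·16 = 208 ≡ 22 (mod 31).
Then k = 31 + 86·22 = 1923.
Verify: 1923 = 22·86 + 31 and 1923 = 31·62 + 1. ✓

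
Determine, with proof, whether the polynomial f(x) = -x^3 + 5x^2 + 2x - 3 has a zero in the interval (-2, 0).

Yes, f has a root in the interval.

f(-2) = 21 and f(0) = -3, which have opposite signs.
Since f is a polynomial it is continuous on [-2, 0].
By the Intermediate Value Theorem f must vanish at some point of (-2, 0).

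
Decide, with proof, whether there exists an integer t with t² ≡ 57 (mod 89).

t = 71 works: 71² = 5041, and 5041 − 57 = 4984 = 56·89.

t = 71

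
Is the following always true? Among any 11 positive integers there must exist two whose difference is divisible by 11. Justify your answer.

Consider the 11 integers 18, 19, …, 28. They lie in distinct residue classes modulo 11, since 11 ≤ 11.
Any two of them differ by at most 10 < 11 and by at least 1, so no difference is a multiple of 11.

No, the set {18, 19, 20, 21, 22, 23, 24, 25, 26, 27, 28} is a counterexample.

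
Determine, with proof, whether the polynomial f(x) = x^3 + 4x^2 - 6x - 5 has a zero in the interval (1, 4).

f(1) = -6 and f(4) = 99, which have opposite signs.
As a polynomial, f is continuous on every closed interval.
By the Intermediate Value Theorem, f takes the value 0 somewhere in the open interval.

Such a root exists.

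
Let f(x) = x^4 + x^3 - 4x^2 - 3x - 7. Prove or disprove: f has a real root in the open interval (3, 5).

f(3) = 56 and f(5) = 628, both positive, so a sign-change argument is unavailable; we show f keeps this sign on the whole interval.
Shift to the endpoint 3: with x = 3 + u (0 < u < 2), one computes f(3 + u) = u^4 + 13u^3 + 59u^2 + 108u + 56.
The nonzero coefficients here are all positive, so for u > 0 every term is positive (or zero), and the constant term 56 is strictly positive.
So f is strictly positive on (3, 5); no root exists in the interval.

f has no root in that interval.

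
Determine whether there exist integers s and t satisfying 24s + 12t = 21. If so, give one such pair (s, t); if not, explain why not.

There are no such integers.

Any value of 24s + 12t is a multiple of gcd(24, 12) = 12.
However 21 leaves remainder 9 on division by 12.
Hence no integers s, t satisfy the equation.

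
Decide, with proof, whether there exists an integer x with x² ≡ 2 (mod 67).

Apply Euler's criterion with the prime 67: 2 is a quadratic residue iff 2^33 ≡ 1 (mod 67), and a non-residue iff it is ≡ −1.
Squaring successively (mod 67): 2^2 = 4 ≡ 4; 2^4 ≡ 4² = 16 ≡ 16; 2^8 ≡ 16² = 256 ≡ 55; 2^16 ≡ 55² = 3025 ≡ 10; 2^32 ≡ 10² = 100 ≡ 33.
Since 33 = 32 + 1, 2^33 ≡ 33 · 2; multiplying out mod 67: 33·2 = 66 ≡ 66. Thus 2^33 ≡ 66 ≡ −1 (mod 67).
The value −1 means 2 is a non-residue modulo 67, so x² ≡ 2 (mod 67) is impossible.

There is no such integer.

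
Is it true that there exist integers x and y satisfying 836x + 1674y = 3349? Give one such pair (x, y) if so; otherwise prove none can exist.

gcd(836, 1674) = 2, so every integer of the form 836x + 1674y is a multiple of 2.
But 3349 = 2·1674 + 1, so 2 ∤ 3349.
So the equation is unsolvable over ℤ.

No, no such integers exist.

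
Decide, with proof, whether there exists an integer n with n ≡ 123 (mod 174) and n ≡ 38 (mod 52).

gcd(174, 52) = 2. If n ≡ 123 (mod 174) and n ≡ 38 (mod 52), then n ≡ 123 (mod 2) and n ≡ 38 (mod 2).
These are incompatible: 123 − 38 = 85 is not divisible by 2.
Hence the system has no solution.

There is no such integer.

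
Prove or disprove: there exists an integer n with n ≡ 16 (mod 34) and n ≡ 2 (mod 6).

n = 50

gcd(34, 6) = 2. A simultaneous solution exists iff 16 ≡ 2 (mod 2); here 16 mod 2 = 0 = 2 mod 2, so it does.
The integers ≡ 16 (mod 34) are 16, 50, …; their remainders mod 6 are 4, 2, so n = 50 is the first that is ≡ 2 (mod 6).
Check: 50 mod 34 = 16, 50 mod 6 = 2. ✓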